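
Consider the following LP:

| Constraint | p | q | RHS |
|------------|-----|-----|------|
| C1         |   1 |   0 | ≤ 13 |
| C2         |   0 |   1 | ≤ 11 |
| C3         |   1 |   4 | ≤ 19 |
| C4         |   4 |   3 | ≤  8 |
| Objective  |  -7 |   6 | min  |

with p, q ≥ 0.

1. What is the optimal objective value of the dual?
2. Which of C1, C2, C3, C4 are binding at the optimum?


1. -14
2. C4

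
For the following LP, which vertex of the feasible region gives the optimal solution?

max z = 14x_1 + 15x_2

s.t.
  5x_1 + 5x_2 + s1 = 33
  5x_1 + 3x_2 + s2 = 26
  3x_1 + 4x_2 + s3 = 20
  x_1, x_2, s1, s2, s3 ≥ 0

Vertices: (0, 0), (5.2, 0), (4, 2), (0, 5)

Evaluate the objective at each vertex of the feasible region:
  z(0, 0) = 0
  z(5.2, 0) = 72.8
  z(4, 2) = 86  ←
  z(0, 5) = 75
The maximum is at x_1 = 4, x_2 = 2.

(4, 2)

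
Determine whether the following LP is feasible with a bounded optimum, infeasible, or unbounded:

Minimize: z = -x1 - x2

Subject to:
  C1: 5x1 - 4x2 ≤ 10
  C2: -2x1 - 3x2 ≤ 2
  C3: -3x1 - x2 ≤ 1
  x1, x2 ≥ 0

Unbounded (objective can decrease without bound)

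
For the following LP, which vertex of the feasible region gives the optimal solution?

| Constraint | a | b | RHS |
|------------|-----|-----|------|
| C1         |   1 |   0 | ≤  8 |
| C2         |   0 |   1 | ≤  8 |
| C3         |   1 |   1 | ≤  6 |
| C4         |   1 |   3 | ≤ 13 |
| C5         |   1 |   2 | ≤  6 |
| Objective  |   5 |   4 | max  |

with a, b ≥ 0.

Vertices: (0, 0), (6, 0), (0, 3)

Evaluate the objective at each vertex of the feasible region:
  z(0, 0) = 0
  z(6, 0) = 30  ←
  z(0, 3) = 12
The maximum is at a = 6, b = 0.

(6, 0)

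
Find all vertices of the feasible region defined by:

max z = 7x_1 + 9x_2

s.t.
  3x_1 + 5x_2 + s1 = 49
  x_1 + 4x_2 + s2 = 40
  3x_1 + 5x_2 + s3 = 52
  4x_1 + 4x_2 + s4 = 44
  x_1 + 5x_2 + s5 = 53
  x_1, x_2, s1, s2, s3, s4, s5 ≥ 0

(0, 0), (11, 0), (3, 8), (0, 9.8)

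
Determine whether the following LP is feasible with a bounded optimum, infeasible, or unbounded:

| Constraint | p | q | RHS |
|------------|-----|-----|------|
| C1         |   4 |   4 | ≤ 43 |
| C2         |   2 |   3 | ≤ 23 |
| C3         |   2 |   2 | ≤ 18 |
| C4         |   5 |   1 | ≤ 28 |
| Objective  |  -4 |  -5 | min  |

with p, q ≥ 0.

Feasible with a bounded optimal solution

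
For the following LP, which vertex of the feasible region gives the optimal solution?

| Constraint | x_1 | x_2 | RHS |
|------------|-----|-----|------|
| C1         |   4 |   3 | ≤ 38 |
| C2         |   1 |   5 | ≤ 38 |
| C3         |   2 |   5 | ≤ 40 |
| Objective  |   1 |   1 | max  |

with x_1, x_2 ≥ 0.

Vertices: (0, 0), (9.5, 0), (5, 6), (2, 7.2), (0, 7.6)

Evaluate the objective at each vertex of the feasible region:
  z(0, 0) = 0
  z(9.5, 0) = 9.5
  z(5, 6) = 11  ←
  z(2, 7.2) = 9.2
  z(0, 7.6) = 7.6
The maximum is at x_1 = 5, x_2 = 6.

(5, 6)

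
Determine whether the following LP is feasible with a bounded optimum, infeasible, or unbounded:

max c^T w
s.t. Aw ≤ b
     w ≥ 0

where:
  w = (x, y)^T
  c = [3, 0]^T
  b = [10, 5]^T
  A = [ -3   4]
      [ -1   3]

Unbounded (objective can increase without bound)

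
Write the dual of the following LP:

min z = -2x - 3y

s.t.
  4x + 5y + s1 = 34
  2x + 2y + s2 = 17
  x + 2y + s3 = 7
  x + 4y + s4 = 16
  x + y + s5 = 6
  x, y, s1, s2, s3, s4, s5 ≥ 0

Primal min cᵀx s.t. Ax ≤ b, x ≥ 0  →  Dual max −bᵀy s.t. Aᵀy ≥ −c, y ≥ 0.

Maximize: z = -34y1 - 17y2 - 7y3 - 16y4 - 6y5

Subject to:
  4y1 + 2y2 + y3 + y4 + y5 ≥ 2
  5y1 + 2y2 + 2y3 + 4y4 + y5 ≥ 3
  y1, y2, y3, y4, y5 ≥ 0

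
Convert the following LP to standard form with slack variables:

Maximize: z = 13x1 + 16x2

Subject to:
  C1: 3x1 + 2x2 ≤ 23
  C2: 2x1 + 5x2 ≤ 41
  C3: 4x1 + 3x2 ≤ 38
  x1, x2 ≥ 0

max z = 13x1 + 16x2

s.t.
  3x1 + 2x2 + s1 = 23
  2x1 + 5x2 + s2 = 41
  4x1 + 3x2 + s3 = 38
  x1, x2, s1, s2, s3 ≥ 0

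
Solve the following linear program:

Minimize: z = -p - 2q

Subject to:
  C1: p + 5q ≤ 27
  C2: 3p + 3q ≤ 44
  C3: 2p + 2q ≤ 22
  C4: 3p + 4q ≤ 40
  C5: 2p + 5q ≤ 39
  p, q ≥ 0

Evaluate the objective at each vertex of the feasible region:
  z(0, 0) = 0
  z(11, 0) = -11
  z(7, 4) = -15  ←
  z(0, 5.4) = -10.8
The minimum is at p = 7, q = 4.

p = 7, q = 4, z = -15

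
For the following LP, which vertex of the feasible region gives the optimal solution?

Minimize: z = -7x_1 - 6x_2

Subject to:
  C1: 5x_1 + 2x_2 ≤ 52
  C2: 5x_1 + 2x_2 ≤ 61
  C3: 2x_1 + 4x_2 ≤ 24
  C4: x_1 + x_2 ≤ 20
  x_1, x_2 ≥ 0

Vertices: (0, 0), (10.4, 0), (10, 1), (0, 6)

Evaluate the objective at each vertex of the feasible region:
  z(0, 0) = 0
  z(10.4, 0) = -72.8
  z(10, 1) = -76  ←
  z(0, 6) = -36
The minimum is at x_1 = 10, x_2 = 1.

(10, 1)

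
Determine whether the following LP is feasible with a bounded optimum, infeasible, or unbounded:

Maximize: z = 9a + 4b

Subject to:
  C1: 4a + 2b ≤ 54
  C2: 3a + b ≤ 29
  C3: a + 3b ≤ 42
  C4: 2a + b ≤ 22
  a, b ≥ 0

Feasible with a bounded optimal solution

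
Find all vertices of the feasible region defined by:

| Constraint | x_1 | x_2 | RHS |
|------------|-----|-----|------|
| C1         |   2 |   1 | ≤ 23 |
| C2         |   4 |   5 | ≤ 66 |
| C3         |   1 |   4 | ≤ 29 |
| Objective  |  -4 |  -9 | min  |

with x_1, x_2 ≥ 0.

(0, 0), (11.5, 0), (9, 5), (0, 7.25)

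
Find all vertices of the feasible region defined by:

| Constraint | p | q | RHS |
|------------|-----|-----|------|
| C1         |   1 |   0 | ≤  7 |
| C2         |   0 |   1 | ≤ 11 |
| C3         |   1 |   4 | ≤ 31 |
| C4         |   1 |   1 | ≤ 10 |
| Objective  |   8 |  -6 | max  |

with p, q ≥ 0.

(0, 0), (7, 0), (7, 3), (3, 7), (0, 7.75)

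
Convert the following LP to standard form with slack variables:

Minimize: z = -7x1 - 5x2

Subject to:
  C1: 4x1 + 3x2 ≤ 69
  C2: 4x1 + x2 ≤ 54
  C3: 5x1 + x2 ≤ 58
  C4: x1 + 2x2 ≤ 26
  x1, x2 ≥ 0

min z = -7x1 - 5x2

s.t.
  4x1 + 3x2 + s1 = 69
  4x1 + x2 + s2 = 54
  5x1 + x2 + s3 = 58
  x1 + 2x2 + s4 = 26
  x1, x2, s1, s2, s3, s4 ≥ 0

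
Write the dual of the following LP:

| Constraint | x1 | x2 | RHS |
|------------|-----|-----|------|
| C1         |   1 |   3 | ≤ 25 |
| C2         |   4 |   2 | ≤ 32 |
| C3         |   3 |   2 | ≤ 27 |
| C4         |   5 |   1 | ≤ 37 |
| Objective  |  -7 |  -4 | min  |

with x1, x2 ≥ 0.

Primal min cᵀx s.t. Ax ≤ b, x ≥ 0  →  Dual max −bᵀy s.t. Aᵀy ≥ −c, y ≥ 0.

Maximize: z = -25y1 - 32y2 - 27y3 - 37y4

Subject to:
  y1 + 4y2 + 3y3 + 5y4 ≥ 7
  3y1 + 2y2 + 2y3 + y4 ≥ 4
  y1, y2, y3, y4 ≥ 0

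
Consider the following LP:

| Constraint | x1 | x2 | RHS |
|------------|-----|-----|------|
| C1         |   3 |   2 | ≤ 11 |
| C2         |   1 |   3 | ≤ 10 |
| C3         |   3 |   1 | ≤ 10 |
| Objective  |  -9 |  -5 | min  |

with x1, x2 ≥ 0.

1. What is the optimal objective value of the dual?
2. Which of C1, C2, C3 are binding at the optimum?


1. -32
2. C1, C3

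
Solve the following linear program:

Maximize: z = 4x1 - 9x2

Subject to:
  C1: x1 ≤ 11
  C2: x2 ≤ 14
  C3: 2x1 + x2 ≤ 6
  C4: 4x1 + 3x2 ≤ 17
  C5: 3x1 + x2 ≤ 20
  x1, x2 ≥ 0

Evaluate the objective at each vertex of the feasible region:
  z(0, 0) = 0
  z(3, 0) = 12  ←
  z(0.5, 5) = -43
  z(0, 5.667) = -51
The maximum is at x1 = 3, x2 = 0.

x1 = 3, x2 = 0, z = 12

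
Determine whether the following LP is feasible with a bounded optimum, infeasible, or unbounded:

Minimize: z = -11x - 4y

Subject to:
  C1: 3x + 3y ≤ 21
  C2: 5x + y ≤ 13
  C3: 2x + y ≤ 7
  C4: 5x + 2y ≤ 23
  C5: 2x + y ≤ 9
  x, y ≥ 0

Feasible with a bounded optimal solution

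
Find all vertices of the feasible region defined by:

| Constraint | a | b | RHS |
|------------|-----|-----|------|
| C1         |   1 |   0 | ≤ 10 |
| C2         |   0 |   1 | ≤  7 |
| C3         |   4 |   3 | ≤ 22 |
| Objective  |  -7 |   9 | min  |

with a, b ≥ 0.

(0, 0), (5.5, 0), (0.25, 7), (0, 7)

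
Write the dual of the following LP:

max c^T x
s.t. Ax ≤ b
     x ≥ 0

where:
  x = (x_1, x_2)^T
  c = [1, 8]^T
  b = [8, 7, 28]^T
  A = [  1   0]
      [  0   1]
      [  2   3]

Primal max cᵀx s.t. Ax ≤ b, x ≥ 0  →  Dual min bᵀy s.t. Aᵀy ≥ c, y ≥ 0.

Minimize: z = 8y1 + 7y2 + 28y3

Subject to:
  y1 + 2y3 ≥ 1
  y2 + 3y3 ≥ 8
  y1, y2, y3 ≥ 0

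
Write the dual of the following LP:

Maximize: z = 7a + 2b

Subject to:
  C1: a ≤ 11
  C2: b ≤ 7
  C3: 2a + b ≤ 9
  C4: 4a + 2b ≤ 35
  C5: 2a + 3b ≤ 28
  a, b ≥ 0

Primal max cᵀx s.t. Ax ≤ b, x ≥ 0  →  Dual min bᵀy s.t. Aᵀy ≥ c, y ≥ 0.

Minimize: z = 11y1 + 7y2 + 9y3 + 35y4 + 28y5

Subject to:
  y1 + 2y3 + 4y4 + 2y5 ≥ 7
  y2 + y3 + 2y4 + 3y5 ≥ 2
  y1, y2, y3, y4, y5 ≥ 0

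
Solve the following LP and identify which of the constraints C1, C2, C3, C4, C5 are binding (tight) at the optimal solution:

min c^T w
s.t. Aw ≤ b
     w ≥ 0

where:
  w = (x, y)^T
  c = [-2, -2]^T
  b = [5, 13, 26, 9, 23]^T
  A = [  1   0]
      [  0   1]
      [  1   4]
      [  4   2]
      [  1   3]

At x = 0, y = 4.5, compute slack b - a·x for each constraint:
  C1: 5 − 0 = 5  (slack)
  C2: 13 − 4.5 = 8.5  (slack)
  C3: 26 − 18 = 8  (slack)
  C4: 9 − 9 = 0  (binding)
  C5: 23 − 13.5 = 9.5  (slack)

Optimal: x = 0, y = 4.5
Binding: C4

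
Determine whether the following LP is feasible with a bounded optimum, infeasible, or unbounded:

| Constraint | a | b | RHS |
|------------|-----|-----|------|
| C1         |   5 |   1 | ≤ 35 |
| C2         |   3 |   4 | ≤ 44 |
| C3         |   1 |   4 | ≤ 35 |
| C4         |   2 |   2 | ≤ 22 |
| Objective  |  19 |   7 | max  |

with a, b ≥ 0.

Feasible with a bounded optimal solution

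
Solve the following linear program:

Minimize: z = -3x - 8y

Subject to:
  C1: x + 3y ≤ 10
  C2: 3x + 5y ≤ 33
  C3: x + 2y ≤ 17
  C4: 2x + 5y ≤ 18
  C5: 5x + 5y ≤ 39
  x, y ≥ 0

Evaluate the objective at each vertex of the feasible region:
  z(0, 0) = 0
  z(7.8, 0) = -23.4
  z(7, 0.8) = -27.4
  z(4, 2) = -28  ←
  z(0, 3.333) = -26.67
The minimum is at x = 4, y = 2.

x = 4, y = 2, z = -28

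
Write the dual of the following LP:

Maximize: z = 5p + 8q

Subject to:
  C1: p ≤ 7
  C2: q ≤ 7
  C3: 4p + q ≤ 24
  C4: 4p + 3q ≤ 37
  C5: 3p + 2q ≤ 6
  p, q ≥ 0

Primal max cᵀx s.t. Ax ≤ b, x ≥ 0  →  Dual min bᵀy s.t. Aᵀy ≥ c, y ≥ 0.

Minimize: z = 7y1 + 7y2 + 24y3 + 37y4 + 6y5

Subject to:
  y1 + 4y3 + 4y4 + 3y5 ≥ 5
  y2 + y3 + 3y4 + 2y5 ≥ 8
  y1, y2, y3, y4, y5 ≥ 0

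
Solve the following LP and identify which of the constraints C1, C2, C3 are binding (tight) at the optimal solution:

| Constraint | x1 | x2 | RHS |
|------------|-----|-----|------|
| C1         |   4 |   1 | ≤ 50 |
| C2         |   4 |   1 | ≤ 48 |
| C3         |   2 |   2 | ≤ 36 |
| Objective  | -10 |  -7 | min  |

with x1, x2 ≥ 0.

At x1 = 10, x2 = 8, compute slack b - a·x for each constraint:
  C1: 50 − 48 = 2  (slack)
  C2: 48 − 48 = 0  (binding)
  C3: 36 − 36 = 0  (binding)

Optimal: x1 = 10, x2 = 8
Binding: C2, C3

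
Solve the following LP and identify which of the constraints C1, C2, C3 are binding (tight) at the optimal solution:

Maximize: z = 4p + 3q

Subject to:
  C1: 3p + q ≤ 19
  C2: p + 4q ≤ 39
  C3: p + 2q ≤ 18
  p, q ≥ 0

At p = 4, q = 7, compute slack b - a·x for each constraint:
  C1: 19 − 19 = 0  (binding)
  C2: 39 − 32 = 7  (slack)
  C3: 18 − 18 = 0  (binding)

Optimal: p = 4, q = 7
Binding: C1, C3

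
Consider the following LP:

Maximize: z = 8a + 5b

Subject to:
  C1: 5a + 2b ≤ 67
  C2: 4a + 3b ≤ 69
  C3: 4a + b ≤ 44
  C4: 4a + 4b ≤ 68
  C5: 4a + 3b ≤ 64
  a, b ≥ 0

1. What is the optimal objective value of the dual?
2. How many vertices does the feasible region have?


1. 112
2. 4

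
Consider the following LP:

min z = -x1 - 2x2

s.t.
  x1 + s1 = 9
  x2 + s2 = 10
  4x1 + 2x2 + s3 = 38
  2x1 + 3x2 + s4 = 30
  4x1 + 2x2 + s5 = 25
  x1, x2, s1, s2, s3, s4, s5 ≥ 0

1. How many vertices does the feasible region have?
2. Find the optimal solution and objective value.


1. 4
2. x1 = 0, x2 = 10, z = -20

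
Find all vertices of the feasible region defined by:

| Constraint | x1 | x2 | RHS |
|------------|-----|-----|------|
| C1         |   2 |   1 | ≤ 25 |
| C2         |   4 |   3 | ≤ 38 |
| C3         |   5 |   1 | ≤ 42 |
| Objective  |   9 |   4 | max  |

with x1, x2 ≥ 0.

(0, 0), (8.4, 0), (8, 2), (0, 12.67)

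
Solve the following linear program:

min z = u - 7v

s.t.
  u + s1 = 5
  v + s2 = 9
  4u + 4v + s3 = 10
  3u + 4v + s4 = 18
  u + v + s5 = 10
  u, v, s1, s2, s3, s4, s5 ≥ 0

Evaluate the objective at each vertex of the feasible region:
  z(0, 0) = 0
  z(2.5, 0) = 2.5
  z(0, 2.5) = -17.5  ←
The minimum is at u = 0, v = 2.5.

u = 0, v = 2.5, z = -17.5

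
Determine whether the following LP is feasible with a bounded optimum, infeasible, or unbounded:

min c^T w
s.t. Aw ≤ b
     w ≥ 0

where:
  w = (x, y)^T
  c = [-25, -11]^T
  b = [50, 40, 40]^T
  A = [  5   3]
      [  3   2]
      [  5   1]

Feasible with a bounded optimal solution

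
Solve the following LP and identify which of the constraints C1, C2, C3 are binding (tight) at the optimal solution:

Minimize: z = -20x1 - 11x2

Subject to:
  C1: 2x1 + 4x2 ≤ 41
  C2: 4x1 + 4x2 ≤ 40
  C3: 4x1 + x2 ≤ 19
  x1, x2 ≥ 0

At x1 = 3, x2 = 7, compute slack b - a·x for each constraint:
  C1: 41 − 34 = 7  (slack)
  C2: 40 − 40 = 0  (binding)
  C3: 19 − 19 = 0  (binding)

Optimal: x1 = 3, x2 = 7
Binding: C2, C3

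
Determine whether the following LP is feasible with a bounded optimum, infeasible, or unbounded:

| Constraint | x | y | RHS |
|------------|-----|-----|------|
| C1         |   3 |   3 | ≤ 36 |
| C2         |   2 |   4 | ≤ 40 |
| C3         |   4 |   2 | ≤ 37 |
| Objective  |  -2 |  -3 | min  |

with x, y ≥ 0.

Feasible with a bounded optimal solution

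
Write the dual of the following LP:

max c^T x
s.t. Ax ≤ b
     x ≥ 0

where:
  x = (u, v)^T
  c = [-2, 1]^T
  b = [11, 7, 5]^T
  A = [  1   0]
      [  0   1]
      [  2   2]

Primal max cᵀx s.t. Ax ≤ b, x ≥ 0  →  Dual min bᵀy s.t. Aᵀy ≥ c, y ≥ 0.

Minimize: z = 11y1 + 7y2 + 5y3

Subject to:
  y1 + 2y3 ≥ -2
  y2 + 2y3 ≥ 1
  y1, y2, y3 ≥ 0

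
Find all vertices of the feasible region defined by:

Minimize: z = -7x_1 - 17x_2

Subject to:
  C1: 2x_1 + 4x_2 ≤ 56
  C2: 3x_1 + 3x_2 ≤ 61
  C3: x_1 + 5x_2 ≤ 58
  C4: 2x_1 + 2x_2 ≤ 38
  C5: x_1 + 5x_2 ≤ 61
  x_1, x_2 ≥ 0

(0, 0), (19, 0), (10, 9), (8, 10), (0, 11.6)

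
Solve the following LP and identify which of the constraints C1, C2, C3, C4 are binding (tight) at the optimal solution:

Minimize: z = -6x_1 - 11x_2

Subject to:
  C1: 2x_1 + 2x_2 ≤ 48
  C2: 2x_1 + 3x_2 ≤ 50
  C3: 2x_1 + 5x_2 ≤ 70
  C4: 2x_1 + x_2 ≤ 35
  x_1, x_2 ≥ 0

At x_1 = 10, x_2 = 10, compute slack b - a·x for each constraint:
  C1: 48 − 40 = 8  (slack)
  C2: 50 − 50 = 0  (binding)
  C3: 70 − 70 = 0  (binding)
  C4: 35 − 30 = 5  (slack)

Optimal: x_1 = 10, x_2 = 10
Binding: C2, C3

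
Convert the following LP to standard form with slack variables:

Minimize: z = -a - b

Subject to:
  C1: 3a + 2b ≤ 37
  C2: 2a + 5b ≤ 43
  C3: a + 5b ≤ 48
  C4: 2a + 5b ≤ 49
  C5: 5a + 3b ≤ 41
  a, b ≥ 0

min z = -a - b

s.t.
  3a + 2b + s1 = 37
  2a + 5b + s2 = 43
  a + 5b + s3 = 48
  2a + 5b + s4 = 49
  5a + 3b + s5 = 41
  a, b, s1, s2, s3, s4, s5 ≥ 0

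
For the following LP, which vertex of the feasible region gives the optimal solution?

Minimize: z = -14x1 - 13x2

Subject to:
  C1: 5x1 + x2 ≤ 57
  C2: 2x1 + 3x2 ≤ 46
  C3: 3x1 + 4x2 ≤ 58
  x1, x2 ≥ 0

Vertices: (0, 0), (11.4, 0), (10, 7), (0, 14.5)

Evaluate the objective at each vertex of the feasible region:
  z(0, 0) = 0
  z(11.4, 0) = -159.6
  z(10, 7) = -231  ←
  z(0, 14.5) = -188.5
The minimum is at x1 = 10, x2 = 7.

(10, 7)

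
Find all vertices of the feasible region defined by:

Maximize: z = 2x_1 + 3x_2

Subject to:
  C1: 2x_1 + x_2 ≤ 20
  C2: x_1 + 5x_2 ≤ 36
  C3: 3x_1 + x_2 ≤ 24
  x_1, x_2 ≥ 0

(0, 0), (8, 0), (6, 6), (0, 7.2)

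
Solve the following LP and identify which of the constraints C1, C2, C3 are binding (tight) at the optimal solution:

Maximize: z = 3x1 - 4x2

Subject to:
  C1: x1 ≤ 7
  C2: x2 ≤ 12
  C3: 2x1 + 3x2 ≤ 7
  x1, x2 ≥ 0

At x1 = 3.5, x2 = 0, compute slack b - a·x for each constraint:
  C1: 7 − 3.5 = 3.5  (slack)
  C2: 12 − 0 = 12  (slack)
  C3: 7 − 7 = 0  (binding)

Optimal: x1 = 3.5, x2 = 0
Binding: C3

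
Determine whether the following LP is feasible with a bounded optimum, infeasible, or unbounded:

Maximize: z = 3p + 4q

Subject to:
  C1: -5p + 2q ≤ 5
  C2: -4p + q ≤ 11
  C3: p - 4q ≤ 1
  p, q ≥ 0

Unbounded (objective can increase without bound)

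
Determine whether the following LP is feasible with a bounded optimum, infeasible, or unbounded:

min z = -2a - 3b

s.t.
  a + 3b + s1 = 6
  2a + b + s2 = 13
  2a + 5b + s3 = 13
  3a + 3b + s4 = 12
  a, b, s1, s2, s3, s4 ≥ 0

Feasible with a bounded optimal solution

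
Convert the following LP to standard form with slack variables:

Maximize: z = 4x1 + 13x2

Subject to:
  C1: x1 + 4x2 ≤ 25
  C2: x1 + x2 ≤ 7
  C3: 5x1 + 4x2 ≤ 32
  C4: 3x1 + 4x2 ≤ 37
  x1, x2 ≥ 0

max z = 4x1 + 13x2

s.t.
  x1 + 4x2 + s1 = 25
  x1 + x2 + s2 = 7
  5x1 + 4x2 + s3 = 32
  3x1 + 4x2 + s4 = 37
  x1, x2, s1, s2, s3, s4 ≥ 0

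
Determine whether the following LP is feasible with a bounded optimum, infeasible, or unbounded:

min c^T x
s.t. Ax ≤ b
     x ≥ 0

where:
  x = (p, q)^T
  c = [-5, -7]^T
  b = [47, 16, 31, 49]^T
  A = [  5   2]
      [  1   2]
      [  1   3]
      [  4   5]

Feasible with a bounded optimal solution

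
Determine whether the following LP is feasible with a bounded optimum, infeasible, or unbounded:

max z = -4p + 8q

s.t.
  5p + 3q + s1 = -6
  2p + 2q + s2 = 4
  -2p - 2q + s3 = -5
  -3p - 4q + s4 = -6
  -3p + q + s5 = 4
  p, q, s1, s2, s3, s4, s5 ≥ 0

Infeasible (no feasible solution exists)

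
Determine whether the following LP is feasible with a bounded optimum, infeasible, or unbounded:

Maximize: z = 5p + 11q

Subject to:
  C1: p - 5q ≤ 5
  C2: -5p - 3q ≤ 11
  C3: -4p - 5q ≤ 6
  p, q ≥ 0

Unbounded (objective can increase without bound)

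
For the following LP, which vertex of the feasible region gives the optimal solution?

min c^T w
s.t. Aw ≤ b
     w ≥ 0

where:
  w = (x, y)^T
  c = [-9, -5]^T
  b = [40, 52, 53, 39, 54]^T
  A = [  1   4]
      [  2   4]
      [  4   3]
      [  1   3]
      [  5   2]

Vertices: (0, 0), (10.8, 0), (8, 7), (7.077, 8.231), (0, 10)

Evaluate the objective at each vertex of the feasible region:
  z(0, 0) = 0
  z(10.8, 0) = -97.2
  z(8, 7) = -107  ←
  z(7.077, 8.231) = -104.8
  z(0, 10) = -50
The minimum is at x = 8, y = 7.

(8, 7)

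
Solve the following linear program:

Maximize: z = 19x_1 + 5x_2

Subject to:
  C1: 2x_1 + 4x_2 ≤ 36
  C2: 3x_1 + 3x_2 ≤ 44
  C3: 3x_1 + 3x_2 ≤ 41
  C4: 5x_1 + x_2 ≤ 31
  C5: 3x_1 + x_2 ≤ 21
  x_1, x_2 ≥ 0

Evaluate the objective at each vertex of the feasible region:
  z(0, 0) = 0
  z(6.2, 0) = 117.8
  z(5, 6) = 125  ←
  z(4.8, 6.6) = 124.2
  z(0, 9) = 45
The maximum is at x_1 = 5, x_2 = 6.

x_1 = 5, x_2 = 6, z = 125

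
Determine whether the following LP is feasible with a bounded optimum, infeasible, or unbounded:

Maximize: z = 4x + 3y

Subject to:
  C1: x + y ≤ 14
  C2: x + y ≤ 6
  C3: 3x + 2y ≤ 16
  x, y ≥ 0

Feasible with a bounded optimal solution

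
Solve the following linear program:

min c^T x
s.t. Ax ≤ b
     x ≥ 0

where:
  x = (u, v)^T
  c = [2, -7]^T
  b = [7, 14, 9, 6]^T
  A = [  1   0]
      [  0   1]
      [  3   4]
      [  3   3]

Evaluate the objective at each vertex of the feasible region:
  z(0, 0) = 0
  z(2, 0) = 4
  z(0, 2) = -14  ←
The minimum is at u = 0, v = 2.

u = 0, v = 2, z = -14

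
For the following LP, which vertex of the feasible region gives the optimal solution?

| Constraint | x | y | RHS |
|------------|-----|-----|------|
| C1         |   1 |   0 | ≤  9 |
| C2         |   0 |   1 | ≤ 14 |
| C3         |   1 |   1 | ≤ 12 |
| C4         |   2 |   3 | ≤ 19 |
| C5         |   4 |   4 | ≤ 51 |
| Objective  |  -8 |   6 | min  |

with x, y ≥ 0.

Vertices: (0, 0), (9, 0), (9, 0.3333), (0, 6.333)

Evaluate the objective at each vertex of the feasible region:
  z(0, 0) = 0
  z(9, 0) = -72  ←
  z(9, 0.3333) = -70
  z(0, 6.333) = 38
The minimum is at x = 9, y = 0.

(9, 0)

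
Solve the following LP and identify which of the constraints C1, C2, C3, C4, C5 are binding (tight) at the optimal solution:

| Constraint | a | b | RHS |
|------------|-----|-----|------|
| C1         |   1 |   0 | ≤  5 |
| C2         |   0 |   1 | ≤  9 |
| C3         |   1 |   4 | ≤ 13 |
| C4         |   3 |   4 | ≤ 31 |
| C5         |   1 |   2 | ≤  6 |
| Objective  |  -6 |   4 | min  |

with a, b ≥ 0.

At a = 5, b = 0, compute slack b - a·x for each constraint:
  C1: 5 − 5 = 0  (binding)
  C2: 9 − 0 = 9  (slack)
  C3: 13 − 5 = 8  (slack)
  C4: 31 − 15 = 16  (slack)
  C5: 6 − 5 = 1  (slack)

Optimal: a = 5, b = 0
Binding: C1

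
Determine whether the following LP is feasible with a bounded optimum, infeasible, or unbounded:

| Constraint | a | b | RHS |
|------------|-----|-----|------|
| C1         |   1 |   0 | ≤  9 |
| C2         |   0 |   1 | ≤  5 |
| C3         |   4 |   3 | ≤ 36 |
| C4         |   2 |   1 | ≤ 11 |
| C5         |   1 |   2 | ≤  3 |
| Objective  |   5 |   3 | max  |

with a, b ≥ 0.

Feasible with a bounded optimal solution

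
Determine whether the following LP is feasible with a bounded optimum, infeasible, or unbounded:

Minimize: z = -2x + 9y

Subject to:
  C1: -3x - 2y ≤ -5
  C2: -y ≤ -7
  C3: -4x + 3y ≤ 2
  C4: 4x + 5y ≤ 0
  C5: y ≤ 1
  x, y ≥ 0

Infeasible (no feasible solution exists)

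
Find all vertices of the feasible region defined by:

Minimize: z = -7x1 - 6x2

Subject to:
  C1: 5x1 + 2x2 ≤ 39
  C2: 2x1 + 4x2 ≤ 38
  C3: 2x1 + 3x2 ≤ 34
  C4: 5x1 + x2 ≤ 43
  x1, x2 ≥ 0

(0, 0), (7.8, 0), (5, 7), (0, 9.5)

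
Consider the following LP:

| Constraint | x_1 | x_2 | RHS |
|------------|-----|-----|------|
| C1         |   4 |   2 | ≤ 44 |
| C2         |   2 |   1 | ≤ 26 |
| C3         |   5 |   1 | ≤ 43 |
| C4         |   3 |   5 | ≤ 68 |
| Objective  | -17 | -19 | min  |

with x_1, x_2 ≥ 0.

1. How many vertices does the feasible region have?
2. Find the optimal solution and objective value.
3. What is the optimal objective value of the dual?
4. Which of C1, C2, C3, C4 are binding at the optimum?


1. 5
2. x_1 = 6, x_2 = 10, z = -292
3. -292
4. C1, C4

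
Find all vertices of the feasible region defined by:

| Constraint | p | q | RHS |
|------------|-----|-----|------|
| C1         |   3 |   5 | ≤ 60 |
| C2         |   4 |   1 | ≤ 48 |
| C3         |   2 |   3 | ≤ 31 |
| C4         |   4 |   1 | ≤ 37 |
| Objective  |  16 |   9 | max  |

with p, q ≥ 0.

(0, 0), (9.25, 0), (8, 5), (0, 10.33)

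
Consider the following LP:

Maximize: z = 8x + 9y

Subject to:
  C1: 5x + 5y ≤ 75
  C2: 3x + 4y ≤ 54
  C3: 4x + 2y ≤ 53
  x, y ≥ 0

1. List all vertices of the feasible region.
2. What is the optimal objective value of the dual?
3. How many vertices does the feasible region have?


1. (0, 0), (13.25, 0), (11.5, 3.5), (6, 9), (0, 13.5)
2. 129
3. 5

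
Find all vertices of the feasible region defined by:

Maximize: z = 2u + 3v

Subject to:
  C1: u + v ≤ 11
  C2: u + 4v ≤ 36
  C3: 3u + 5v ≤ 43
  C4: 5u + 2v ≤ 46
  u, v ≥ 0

(0, 0), (9.2, 0), (8, 3), (6, 5), (0, 8.6)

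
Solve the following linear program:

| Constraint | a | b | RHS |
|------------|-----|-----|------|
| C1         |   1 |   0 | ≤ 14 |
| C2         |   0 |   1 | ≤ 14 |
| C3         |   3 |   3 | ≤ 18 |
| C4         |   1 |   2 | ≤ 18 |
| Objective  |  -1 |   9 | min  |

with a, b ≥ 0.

Evaluate the objective at each vertex of the feasible region:
  z(0, 0) = 0
  z(6, 0) = -6  ←
  z(0, 6) = 54
The minimum is at a = 6, b = 0.

a = 6, b = 0, z = -6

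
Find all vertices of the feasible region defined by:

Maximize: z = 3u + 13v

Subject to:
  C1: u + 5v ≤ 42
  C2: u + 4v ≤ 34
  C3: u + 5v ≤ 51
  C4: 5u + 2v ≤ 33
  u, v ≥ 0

(0, 0), (6.6, 0), (3.556, 7.611), (2, 8), (0, 8.4)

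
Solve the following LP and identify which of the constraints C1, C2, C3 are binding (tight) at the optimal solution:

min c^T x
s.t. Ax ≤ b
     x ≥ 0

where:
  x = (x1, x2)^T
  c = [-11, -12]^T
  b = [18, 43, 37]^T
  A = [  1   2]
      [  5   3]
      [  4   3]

At x1 = 4, x2 = 7, compute slack b - a·x for each constraint:
  C1: 18 − 18 = 0  (binding)
  C2: 43 − 41 = 2  (slack)
  C3: 37 − 37 = 0  (binding)

Optimal: x1 = 4, x2 = 7
Binding: C1, C3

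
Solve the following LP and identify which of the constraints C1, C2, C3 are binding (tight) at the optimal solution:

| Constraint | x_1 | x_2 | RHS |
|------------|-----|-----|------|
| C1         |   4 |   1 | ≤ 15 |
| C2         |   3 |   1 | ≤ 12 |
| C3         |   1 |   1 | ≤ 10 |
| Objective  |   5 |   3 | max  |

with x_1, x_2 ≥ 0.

At x_1 = 1, x_2 = 9, compute slack b - a·x for each constraint:
  C1: 15 − 13 = 2  (slack)
  C2: 12 − 12 = 0  (binding)
  C3: 10 − 10 = 0  (binding)

Optimal: x_1 = 1, x_2 = 9
Binding: C2, C3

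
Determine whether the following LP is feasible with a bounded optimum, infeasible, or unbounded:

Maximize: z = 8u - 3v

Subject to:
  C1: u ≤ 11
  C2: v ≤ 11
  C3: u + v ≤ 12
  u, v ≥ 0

Feasible with a bounded optimal solution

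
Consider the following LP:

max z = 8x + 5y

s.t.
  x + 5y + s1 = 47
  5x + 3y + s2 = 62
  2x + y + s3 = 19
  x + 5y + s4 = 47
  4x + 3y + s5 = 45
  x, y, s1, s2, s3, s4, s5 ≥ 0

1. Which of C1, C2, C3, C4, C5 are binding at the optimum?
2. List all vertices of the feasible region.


1. C3, C5
2. (0, 0), (9.5, 0), (6, 7), (4.941, 8.412), (0, 9.4)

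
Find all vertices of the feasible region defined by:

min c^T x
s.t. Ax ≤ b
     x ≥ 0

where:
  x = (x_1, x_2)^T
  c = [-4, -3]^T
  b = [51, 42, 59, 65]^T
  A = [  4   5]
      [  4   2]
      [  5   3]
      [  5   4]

(0, 0), (10.5, 0), (9, 3), (0, 10.2)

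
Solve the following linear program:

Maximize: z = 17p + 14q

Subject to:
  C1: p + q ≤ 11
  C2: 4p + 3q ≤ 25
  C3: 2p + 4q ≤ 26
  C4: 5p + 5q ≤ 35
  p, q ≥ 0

Evaluate the objective at each vertex of the feasible region:
  z(0, 0) = 0
  z(6.25, 0) = 106.2
  z(4, 3) = 110  ←
  z(1, 6) = 101
  z(0, 6.5) = 91
The maximum is at p = 4, q = 3.

p = 4, q = 3, z = 110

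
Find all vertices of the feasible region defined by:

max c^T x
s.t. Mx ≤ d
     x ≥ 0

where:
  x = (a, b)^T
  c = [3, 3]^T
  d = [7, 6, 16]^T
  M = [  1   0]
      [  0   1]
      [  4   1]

(0, 0), (4, 0), (2.5, 6), (0, 6)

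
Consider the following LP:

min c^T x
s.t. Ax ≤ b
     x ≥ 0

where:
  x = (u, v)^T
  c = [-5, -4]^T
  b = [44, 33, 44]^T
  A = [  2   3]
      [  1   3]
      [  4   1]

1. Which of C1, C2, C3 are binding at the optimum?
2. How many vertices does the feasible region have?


1. C2, C3
2. 4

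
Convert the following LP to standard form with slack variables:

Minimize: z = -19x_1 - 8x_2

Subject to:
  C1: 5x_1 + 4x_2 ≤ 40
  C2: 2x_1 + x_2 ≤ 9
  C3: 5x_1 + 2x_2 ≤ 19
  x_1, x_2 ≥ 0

min z = -19x_1 - 8x_2

s.t.
  5x_1 + 4x_2 + s1 = 40
  2x_1 + x_2 + s2 = 9
  5x_1 + 2x_2 + s3 = 19
  x_1, x_2, s1, s2, s3 ≥ 0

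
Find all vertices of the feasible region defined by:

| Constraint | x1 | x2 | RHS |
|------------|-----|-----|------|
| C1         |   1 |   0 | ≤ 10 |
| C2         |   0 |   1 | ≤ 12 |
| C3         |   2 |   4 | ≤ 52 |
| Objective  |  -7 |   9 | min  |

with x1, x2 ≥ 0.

(0, 0), (10, 0), (10, 8), (2, 12), (0, 12)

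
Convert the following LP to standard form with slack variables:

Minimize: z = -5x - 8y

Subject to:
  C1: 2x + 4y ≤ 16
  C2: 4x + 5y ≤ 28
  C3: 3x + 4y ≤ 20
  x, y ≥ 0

min z = -5x - 8y

s.t.
  2x + 4y + s1 = 16
  4x + 5y + s2 = 28
  3x + 4y + s3 = 20
  x, y, s1, s2, s3 ≥ 0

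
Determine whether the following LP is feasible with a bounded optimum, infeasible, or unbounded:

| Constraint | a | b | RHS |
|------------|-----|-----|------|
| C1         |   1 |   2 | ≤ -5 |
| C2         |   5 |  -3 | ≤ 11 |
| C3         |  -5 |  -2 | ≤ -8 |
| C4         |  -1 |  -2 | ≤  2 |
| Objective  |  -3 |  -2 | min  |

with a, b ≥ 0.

Infeasible (no feasible solution exists)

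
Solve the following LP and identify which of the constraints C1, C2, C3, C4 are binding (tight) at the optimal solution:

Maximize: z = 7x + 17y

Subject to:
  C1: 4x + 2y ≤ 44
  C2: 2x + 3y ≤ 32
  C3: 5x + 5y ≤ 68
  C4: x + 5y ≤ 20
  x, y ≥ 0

At x = 10, y = 2, compute slack b - a·x for each constraint:
  C1: 44 − 44 = 0  (binding)
  C2: 32 − 26 = 6  (slack)
  C3: 68 − 60 = 8  (slack)
  C4: 20 − 20 = 0  (binding)

Optimal: x = 10, y = 2
Binding: C1, C4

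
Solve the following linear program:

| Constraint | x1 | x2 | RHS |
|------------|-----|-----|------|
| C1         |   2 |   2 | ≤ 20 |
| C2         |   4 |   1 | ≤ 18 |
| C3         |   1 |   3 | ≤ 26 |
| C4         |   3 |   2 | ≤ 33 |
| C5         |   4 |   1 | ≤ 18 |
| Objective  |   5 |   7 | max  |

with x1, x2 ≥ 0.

Evaluate the objective at each vertex of the feasible region:
  z(0, 0) = 0
  z(4.5, 0) = 22.5
  z(2.667, 7.333) = 64.67
  z(2, 8) = 66  ←
  z(0, 8.667) = 60.67
The maximum is at x1 = 2, x2 = 8.

x1 = 2, x2 = 8, z = 66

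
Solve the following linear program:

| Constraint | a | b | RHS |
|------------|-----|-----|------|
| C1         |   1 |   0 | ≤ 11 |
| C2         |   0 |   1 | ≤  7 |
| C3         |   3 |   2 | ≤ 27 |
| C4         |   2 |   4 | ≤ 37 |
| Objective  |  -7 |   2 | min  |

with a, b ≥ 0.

Evaluate the objective at each vertex of the feasible region:
  z(0, 0) = 0
  z(9, 0) = -63  ←
  z(4.333, 7) = -16.33
  z(0, 7) = 14
The minimum is at a = 9, b = 0.

a = 9, b = 0, z = -63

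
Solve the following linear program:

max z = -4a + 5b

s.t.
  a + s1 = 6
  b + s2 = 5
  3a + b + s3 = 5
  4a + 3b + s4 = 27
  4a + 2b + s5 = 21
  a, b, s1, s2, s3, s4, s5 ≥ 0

Evaluate the objective at each vertex of the feasible region:
  z(0, 0) = 0
  z(1.667, 0) = -6.667
  z(0, 5) = 25  ←
The maximum is at a = 0, b = 5.

a = 0, b = 5, z = 25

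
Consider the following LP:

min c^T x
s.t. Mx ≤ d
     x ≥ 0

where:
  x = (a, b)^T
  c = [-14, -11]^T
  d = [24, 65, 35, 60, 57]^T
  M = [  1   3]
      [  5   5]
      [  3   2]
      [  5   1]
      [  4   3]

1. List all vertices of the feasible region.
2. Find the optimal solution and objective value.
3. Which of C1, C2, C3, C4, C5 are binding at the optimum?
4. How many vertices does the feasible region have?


1. (0, 0), (11.67, 0), (9, 4), (7.5, 5.5), (0, 8)
2. a = 9, b = 4, z = -170
3. C2, C3
4. 5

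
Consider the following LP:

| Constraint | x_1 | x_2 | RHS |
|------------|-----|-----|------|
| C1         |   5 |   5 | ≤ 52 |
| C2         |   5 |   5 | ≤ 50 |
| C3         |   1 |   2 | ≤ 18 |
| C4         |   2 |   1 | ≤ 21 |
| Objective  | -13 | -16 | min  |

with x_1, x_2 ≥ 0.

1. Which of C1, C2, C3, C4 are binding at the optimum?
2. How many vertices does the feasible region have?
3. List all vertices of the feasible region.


1. C2, C3
2. 4
3. (0, 0), (10, 0), (2, 8), (0, 9)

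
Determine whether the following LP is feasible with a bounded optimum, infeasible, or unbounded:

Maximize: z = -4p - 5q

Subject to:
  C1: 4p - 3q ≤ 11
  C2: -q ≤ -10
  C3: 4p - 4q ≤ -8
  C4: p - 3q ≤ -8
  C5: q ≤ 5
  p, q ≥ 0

Infeasible (no feasible solution exists)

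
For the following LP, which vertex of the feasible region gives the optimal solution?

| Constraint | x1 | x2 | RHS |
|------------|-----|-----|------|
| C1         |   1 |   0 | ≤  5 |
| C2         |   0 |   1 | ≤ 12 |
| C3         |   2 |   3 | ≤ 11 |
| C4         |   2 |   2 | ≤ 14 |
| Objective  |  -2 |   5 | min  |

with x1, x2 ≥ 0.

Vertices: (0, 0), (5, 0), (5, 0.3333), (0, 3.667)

Evaluate the objective at each vertex of the feasible region:
  z(0, 0) = 0
  z(5, 0) = -10  ←
  z(5, 0.3333) = -8.333
  z(0, 3.667) = 18.33
The minimum is at x1 = 5, x2 = 0.

(5, 0)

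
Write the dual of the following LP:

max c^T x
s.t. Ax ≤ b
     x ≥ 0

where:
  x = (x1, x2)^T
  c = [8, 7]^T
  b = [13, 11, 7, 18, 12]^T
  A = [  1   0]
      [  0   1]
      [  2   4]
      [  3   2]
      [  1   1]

Primal max cᵀx s.t. Ax ≤ b, x ≥ 0  →  Dual min bᵀy s.t. Aᵀy ≥ c, y ≥ 0.

Minimize: z = 13y1 + 11y2 + 7y3 + 18y4 + 12y5

Subject to:
  y1 + 2y3 + 3y4 + y5 ≥ 8
  y2 + 4y3 + 2y4 + y5 ≥ 7
  y1, y2, y3, y4, y5 ≥ 0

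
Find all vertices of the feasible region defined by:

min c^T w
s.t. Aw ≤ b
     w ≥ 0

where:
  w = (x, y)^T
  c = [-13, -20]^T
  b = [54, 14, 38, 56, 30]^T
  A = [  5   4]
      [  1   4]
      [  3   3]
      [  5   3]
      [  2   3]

(0, 0), (10.8, 0), (10, 1), (0, 3.5)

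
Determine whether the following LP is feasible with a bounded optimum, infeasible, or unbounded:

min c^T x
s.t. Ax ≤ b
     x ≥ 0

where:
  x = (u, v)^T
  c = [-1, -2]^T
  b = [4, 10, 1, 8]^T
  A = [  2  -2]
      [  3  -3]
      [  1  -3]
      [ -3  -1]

Unbounded (objective can decrease without bound)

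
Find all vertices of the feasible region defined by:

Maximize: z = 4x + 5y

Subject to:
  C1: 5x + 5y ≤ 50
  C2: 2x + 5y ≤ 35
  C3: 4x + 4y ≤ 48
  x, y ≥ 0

(0, 0), (10, 0), (5, 5), (0, 7)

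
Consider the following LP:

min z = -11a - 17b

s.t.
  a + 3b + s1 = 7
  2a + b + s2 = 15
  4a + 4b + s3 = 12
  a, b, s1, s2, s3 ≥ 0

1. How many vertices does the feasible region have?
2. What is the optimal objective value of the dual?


1. 4
2. -45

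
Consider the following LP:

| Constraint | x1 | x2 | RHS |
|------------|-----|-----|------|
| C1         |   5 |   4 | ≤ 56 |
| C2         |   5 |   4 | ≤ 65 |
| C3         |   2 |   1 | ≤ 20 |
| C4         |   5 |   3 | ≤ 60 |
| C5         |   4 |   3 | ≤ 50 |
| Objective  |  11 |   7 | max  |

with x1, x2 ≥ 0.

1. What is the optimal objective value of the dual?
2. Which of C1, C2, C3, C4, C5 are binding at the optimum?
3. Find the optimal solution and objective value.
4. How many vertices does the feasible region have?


1. 116
2. C1, C3
3. x1 = 8, x2 = 4, z = 116
4. 4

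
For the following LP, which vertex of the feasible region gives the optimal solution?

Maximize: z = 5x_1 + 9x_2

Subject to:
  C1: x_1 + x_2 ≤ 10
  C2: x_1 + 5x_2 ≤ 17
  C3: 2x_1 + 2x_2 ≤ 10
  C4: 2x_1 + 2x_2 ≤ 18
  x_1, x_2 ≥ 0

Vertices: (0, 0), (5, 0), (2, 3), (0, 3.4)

Evaluate the objective at each vertex of the feasible region:
  z(0, 0) = 0
  z(5, 0) = 25
  z(2, 3) = 37  ←
  z(0, 3.4) = 30.6
The maximum is at x_1 = 2, x_2 = 3.

(2, 3)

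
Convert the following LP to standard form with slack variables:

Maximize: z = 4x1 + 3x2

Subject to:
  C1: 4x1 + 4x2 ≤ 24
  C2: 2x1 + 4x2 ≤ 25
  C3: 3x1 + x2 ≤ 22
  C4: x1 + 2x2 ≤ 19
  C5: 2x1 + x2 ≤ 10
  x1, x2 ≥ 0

max z = 4x1 + 3x2

s.t.
  4x1 + 4x2 + s1 = 24
  2x1 + 4x2 + s2 = 25
  3x1 + x2 + s3 = 22
  x1 + 2x2 + s4 = 19
  2x1 + x2 + s5 = 10
  x1, x2, s1, s2, s3, s4, s5 ≥ 0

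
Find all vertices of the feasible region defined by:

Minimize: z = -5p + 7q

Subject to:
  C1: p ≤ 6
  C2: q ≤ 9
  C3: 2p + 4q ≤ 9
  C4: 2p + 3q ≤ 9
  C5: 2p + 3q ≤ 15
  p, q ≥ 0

(0, 0), (4.5, 0), (0, 2.25)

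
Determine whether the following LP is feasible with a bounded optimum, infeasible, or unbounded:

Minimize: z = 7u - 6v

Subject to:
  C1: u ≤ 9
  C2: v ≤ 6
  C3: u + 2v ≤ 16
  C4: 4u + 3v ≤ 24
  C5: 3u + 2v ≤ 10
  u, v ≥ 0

Feasible with a bounded optimal solution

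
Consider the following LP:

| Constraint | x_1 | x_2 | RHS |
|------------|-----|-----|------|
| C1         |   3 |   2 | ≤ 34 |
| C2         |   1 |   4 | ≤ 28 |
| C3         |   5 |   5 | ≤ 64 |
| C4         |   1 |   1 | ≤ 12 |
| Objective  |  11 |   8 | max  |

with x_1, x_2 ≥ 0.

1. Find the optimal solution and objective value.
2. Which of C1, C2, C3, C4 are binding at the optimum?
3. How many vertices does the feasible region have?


1. x_1 = 10, x_2 = 2, z = 126
2. C1, C4
3. 5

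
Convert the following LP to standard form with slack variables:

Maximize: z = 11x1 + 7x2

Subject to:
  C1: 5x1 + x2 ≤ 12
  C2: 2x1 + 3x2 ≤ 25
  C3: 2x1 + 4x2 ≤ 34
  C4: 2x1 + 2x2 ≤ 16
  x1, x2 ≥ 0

max z = 11x1 + 7x2

s.t.
  5x1 + x2 + s1 = 12
  2x1 + 3x2 + s2 = 25
  2x1 + 4x2 + s3 = 34
  2x1 + 2x2 + s4 = 16
  x1, x2, s1, s2, s3, s4 ≥ 0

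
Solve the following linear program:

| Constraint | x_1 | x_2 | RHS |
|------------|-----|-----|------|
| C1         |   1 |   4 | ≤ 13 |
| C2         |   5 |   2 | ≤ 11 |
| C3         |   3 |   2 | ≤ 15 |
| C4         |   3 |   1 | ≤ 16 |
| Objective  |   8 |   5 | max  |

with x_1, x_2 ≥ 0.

Evaluate the objective at each vertex of the feasible region:
  z(0, 0) = 0
  z(2.2, 0) = 17.6
  z(1, 3) = 23  ←
  z(0, 3.25) = 16.25
The maximum is at x_1 = 1, x_2 = 3.

x_1 = 1, x_2 = 3, z = 23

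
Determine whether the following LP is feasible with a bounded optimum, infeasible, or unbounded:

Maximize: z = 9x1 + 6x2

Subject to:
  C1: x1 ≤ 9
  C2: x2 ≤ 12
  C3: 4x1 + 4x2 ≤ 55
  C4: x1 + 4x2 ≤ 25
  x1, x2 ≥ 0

Feasible with a bounded optimal solution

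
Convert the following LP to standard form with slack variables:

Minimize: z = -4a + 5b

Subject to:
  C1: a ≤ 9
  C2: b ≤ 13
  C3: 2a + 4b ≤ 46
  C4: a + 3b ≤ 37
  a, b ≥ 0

min z = -4a + 5b

s.t.
  a + s1 = 9
  b + s2 = 13
  2a + 4b + s3 = 46
  a + 3b + s4 = 37
  a, b, s1, s2, s3, s4 ≥ 0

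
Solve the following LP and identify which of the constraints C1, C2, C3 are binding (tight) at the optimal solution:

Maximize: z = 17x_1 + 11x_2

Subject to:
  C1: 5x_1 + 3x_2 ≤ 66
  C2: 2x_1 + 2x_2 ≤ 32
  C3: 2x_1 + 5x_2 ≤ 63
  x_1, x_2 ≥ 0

At x_1 = 9, x_2 = 7, compute slack b - a·x for each constraint:
  C1: 66 − 66 = 0  (binding)
  C2: 32 − 32 = 0  (binding)
  C3: 63 − 53 = 10  (slack)

Optimal: x_1 = 9, x_2 = 7
Binding: C1, C2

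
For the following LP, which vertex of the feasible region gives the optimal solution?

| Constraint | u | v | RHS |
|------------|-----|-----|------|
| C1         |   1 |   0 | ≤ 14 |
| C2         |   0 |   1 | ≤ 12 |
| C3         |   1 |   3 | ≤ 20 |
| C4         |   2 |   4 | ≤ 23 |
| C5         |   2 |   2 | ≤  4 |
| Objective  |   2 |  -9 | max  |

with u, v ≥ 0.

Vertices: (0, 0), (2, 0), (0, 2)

Evaluate the objective at each vertex of the feasible region:
  z(0, 0) = 0
  z(2, 0) = 4  ←
  z(0, 2) = -18
The maximum is at u = 2, v = 0.

(2, 0)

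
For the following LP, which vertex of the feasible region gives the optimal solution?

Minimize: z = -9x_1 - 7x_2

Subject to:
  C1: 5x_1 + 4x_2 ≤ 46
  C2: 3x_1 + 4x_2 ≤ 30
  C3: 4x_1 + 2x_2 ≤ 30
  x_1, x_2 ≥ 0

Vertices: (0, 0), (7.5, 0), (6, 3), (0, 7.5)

Evaluate the objective at each vertex of the feasible region:
  z(0, 0) = 0
  z(7.5, 0) = -67.5
  z(6, 3) = -75  ←
  z(0, 7.5) = -52.5
The minimum is at x_1 = 6, x_2 = 3.

(6, 3)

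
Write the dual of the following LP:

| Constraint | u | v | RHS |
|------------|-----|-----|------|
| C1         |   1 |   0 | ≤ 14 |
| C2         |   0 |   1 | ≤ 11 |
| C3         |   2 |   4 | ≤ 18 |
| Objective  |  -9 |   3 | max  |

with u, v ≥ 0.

Primal max cᵀx s.t. Ax ≤ b, x ≥ 0  →  Dual min bᵀy s.t. Aᵀy ≥ c, y ≥ 0.

Minimize: z = 14y1 + 11y2 + 18y3

Subject to:
  y1 + 2y3 ≥ -9
  y2 + 4y3 ≥ 3
  y1, y2, y3 ≥ 0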